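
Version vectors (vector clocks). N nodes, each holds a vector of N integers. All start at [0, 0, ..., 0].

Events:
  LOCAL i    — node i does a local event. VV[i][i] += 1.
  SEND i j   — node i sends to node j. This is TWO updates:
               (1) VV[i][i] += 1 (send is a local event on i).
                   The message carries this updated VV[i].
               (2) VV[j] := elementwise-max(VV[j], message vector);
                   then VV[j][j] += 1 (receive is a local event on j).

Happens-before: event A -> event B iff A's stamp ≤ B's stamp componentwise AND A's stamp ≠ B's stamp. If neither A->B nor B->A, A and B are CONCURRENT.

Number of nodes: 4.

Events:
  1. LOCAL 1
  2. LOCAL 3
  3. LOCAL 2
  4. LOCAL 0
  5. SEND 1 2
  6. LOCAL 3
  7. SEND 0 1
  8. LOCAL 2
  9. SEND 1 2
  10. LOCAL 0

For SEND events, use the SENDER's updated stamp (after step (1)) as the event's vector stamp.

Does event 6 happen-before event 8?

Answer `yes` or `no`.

Initial: VV[0]=[0, 0, 0, 0]
Initial: VV[1]=[0, 0, 0, 0]
Initial: VV[2]=[0, 0, 0, 0]
Initial: VV[3]=[0, 0, 0, 0]
Event 1: LOCAL 1: VV[1][1]++ -> VV[1]=[0, 1, 0, 0]
Event 2: LOCAL 3: VV[3][3]++ -> VV[3]=[0, 0, 0, 1]
Event 3: LOCAL 2: VV[2][2]++ -> VV[2]=[0, 0, 1, 0]
Event 4: LOCAL 0: VV[0][0]++ -> VV[0]=[1, 0, 0, 0]
Event 5: SEND 1->2: VV[1][1]++ -> VV[1]=[0, 2, 0, 0], msg_vec=[0, 2, 0, 0]; VV[2]=max(VV[2],msg_vec) then VV[2][2]++ -> VV[2]=[0, 2, 2, 0]
Event 6: LOCAL 3: VV[3][3]++ -> VV[3]=[0, 0, 0, 2]
Event 7: SEND 0->1: VV[0][0]++ -> VV[0]=[2, 0, 0, 0], msg_vec=[2, 0, 0, 0]; VV[1]=max(VV[1],msg_vec) then VV[1][1]++ -> VV[1]=[2, 3, 0, 0]
Event 8: LOCAL 2: VV[2][2]++ -> VV[2]=[0, 2, 3, 0]
Event 9: SEND 1->2: VV[1][1]++ -> VV[1]=[2, 4, 0, 0], msg_vec=[2, 4, 0, 0]; VV[2]=max(VV[2],msg_vec) then VV[2][2]++ -> VV[2]=[2, 4, 4, 0]
Event 10: LOCAL 0: VV[0][0]++ -> VV[0]=[3, 0, 0, 0]
Event 6 stamp: [0, 0, 0, 2]
Event 8 stamp: [0, 2, 3, 0]
[0, 0, 0, 2] <= [0, 2, 3, 0]? False. Equal? False. Happens-before: False

Answer: no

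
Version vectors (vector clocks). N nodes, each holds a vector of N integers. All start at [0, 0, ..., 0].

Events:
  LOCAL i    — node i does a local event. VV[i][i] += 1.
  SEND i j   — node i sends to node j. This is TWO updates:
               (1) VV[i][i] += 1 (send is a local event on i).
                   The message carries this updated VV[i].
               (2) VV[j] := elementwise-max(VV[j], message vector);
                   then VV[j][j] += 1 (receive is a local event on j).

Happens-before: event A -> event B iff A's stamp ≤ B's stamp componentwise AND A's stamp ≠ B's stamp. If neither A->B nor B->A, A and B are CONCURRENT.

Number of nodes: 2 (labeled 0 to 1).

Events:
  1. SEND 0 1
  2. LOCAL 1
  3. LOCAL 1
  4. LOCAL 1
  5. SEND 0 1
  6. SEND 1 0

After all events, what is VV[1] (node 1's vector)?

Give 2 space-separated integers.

Initial: VV[0]=[0, 0]
Initial: VV[1]=[0, 0]
Event 1: SEND 0->1: VV[0][0]++ -> VV[0]=[1, 0], msg_vec=[1, 0]; VV[1]=max(VV[1],msg_vec) then VV[1][1]++ -> VV[1]=[1, 1]
Event 2: LOCAL 1: VV[1][1]++ -> VV[1]=[1, 2]
Event 3: LOCAL 1: VV[1][1]++ -> VV[1]=[1, 3]
Event 4: LOCAL 1: VV[1][1]++ -> VV[1]=[1, 4]
Event 5: SEND 0->1: VV[0][0]++ -> VV[0]=[2, 0], msg_vec=[2, 0]; VV[1]=max(VV[1],msg_vec) then VV[1][1]++ -> VV[1]=[2, 5]
Event 6: SEND 1->0: VV[1][1]++ -> VV[1]=[2, 6], msg_vec=[2, 6]; VV[0]=max(VV[0],msg_vec) then VV[0][0]++ -> VV[0]=[3, 6]
Final vectors: VV[0]=[3, 6]; VV[1]=[2, 6]

Answer: 2 6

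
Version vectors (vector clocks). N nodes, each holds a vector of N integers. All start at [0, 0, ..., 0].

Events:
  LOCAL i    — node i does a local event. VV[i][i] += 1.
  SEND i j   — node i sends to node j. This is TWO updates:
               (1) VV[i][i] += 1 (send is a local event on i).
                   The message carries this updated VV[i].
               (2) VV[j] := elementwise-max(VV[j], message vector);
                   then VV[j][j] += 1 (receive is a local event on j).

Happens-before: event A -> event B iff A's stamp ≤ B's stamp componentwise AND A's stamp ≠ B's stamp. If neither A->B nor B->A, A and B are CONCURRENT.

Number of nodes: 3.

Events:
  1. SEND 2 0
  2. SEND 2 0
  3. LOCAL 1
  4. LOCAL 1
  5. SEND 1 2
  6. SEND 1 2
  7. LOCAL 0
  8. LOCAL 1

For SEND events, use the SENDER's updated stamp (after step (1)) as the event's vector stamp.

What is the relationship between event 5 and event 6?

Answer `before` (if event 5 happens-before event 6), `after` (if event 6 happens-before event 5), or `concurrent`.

Initial: VV[0]=[0, 0, 0]
Initial: VV[1]=[0, 0, 0]
Initial: VV[2]=[0, 0, 0]
Event 1: SEND 2->0: VV[2][2]++ -> VV[2]=[0, 0, 1], msg_vec=[0, 0, 1]; VV[0]=max(VV[0],msg_vec) then VV[0][0]++ -> VV[0]=[1, 0, 1]
Event 2: SEND 2->0: VV[2][2]++ -> VV[2]=[0, 0, 2], msg_vec=[0, 0, 2]; VV[0]=max(VV[0],msg_vec) then VV[0][0]++ -> VV[0]=[2, 0, 2]
Event 3: LOCAL 1: VV[1][1]++ -> VV[1]=[0, 1, 0]
Event 4: LOCAL 1: VV[1][1]++ -> VV[1]=[0, 2, 0]
Event 5: SEND 1->2: VV[1][1]++ -> VV[1]=[0, 3, 0], msg_vec=[0, 3, 0]; VV[2]=max(VV[2],msg_vec) then VV[2][2]++ -> VV[2]=[0, 3, 3]
Event 6: SEND 1->2: VV[1][1]++ -> VV[1]=[0, 4, 0], msg_vec=[0, 4, 0]; VV[2]=max(VV[2],msg_vec) then VV[2][2]++ -> VV[2]=[0, 4, 4]
Event 7: LOCAL 0: VV[0][0]++ -> VV[0]=[3, 0, 2]
Event 8: LOCAL 1: VV[1][1]++ -> VV[1]=[0, 5, 0]
Event 5 stamp: [0, 3, 0]
Event 6 stamp: [0, 4, 0]
[0, 3, 0] <= [0, 4, 0]? True
[0, 4, 0] <= [0, 3, 0]? False
Relation: before

Answer: before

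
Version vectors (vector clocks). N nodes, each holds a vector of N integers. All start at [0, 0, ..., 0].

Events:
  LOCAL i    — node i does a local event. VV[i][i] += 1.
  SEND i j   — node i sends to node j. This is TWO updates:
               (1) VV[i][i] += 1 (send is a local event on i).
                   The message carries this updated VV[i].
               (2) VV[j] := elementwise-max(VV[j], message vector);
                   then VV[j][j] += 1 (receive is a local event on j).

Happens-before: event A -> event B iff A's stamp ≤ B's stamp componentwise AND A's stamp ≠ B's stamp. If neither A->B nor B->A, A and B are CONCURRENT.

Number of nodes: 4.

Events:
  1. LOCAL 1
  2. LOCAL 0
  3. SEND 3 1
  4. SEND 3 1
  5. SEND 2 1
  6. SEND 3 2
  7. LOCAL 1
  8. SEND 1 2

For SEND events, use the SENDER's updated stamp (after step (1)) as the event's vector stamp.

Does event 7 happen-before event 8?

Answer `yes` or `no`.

Answer: yes

Derivation:
Initial: VV[0]=[0, 0, 0, 0]
Initial: VV[1]=[0, 0, 0, 0]
Initial: VV[2]=[0, 0, 0, 0]
Initial: VV[3]=[0, 0, 0, 0]
Event 1: LOCAL 1: VV[1][1]++ -> VV[1]=[0, 1, 0, 0]
Event 2: LOCAL 0: VV[0][0]++ -> VV[0]=[1, 0, 0, 0]
Event 3: SEND 3->1: VV[3][3]++ -> VV[3]=[0, 0, 0, 1], msg_vec=[0, 0, 0, 1]; VV[1]=max(VV[1],msg_vec) then VV[1][1]++ -> VV[1]=[0, 2, 0, 1]
Event 4: SEND 3->1: VV[3][3]++ -> VV[3]=[0, 0, 0, 2], msg_vec=[0, 0, 0, 2]; VV[1]=max(VV[1],msg_vec) then VV[1][1]++ -> VV[1]=[0, 3, 0, 2]
Event 5: SEND 2->1: VV[2][2]++ -> VV[2]=[0, 0, 1, 0], msg_vec=[0, 0, 1, 0]; VV[1]=max(VV[1],msg_vec) then VV[1][1]++ -> VV[1]=[0, 4, 1, 2]
Event 6: SEND 3->2: VV[3][3]++ -> VV[3]=[0, 0, 0, 3], msg_vec=[0, 0, 0, 3]; VV[2]=max(VV[2],msg_vec) then VV[2][2]++ -> VV[2]=[0, 0, 2, 3]
Event 7: LOCAL 1: VV[1][1]++ -> VV[1]=[0, 5, 1, 2]
Event 8: SEND 1->2: VV[1][1]++ -> VV[1]=[0, 6, 1, 2], msg_vec=[0, 6, 1, 2]; VV[2]=max(VV[2],msg_vec) then VV[2][2]++ -> VV[2]=[0, 6, 3, 3]
Event 7 stamp: [0, 5, 1, 2]
Event 8 stamp: [0, 6, 1, 2]
[0, 5, 1, 2] <= [0, 6, 1, 2]? True. Equal? False. Happens-before: True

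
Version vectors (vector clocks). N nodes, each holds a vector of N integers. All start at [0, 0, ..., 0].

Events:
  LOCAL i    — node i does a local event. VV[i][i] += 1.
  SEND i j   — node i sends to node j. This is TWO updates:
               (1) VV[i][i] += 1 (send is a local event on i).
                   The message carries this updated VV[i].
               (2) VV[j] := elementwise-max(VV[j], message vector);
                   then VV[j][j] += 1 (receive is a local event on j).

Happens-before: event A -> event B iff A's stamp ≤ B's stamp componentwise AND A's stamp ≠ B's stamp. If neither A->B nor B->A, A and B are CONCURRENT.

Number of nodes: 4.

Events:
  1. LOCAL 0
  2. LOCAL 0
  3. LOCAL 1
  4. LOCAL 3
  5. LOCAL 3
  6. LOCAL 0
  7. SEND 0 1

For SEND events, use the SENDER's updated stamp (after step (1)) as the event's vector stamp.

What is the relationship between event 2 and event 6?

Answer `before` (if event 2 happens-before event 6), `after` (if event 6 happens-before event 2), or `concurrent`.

Initial: VV[0]=[0, 0, 0, 0]
Initial: VV[1]=[0, 0, 0, 0]
Initial: VV[2]=[0, 0, 0, 0]
Initial: VV[3]=[0, 0, 0, 0]
Event 1: LOCAL 0: VV[0][0]++ -> VV[0]=[1, 0, 0, 0]
Event 2: LOCAL 0: VV[0][0]++ -> VV[0]=[2, 0, 0, 0]
Event 3: LOCAL 1: VV[1][1]++ -> VV[1]=[0, 1, 0, 0]
Event 4: LOCAL 3: VV[3][3]++ -> VV[3]=[0, 0, 0, 1]
Event 5: LOCAL 3: VV[3][3]++ -> VV[3]=[0, 0, 0, 2]
Event 6: LOCAL 0: VV[0][0]++ -> VV[0]=[3, 0, 0, 0]
Event 7: SEND 0->1: VV[0][0]++ -> VV[0]=[4, 0, 0, 0], msg_vec=[4, 0, 0, 0]; VV[1]=max(VV[1],msg_vec) then VV[1][1]++ -> VV[1]=[4, 2, 0, 0]
Event 2 stamp: [2, 0, 0, 0]
Event 6 stamp: [3, 0, 0, 0]
[2, 0, 0, 0] <= [3, 0, 0, 0]? True
[3, 0, 0, 0] <= [2, 0, 0, 0]? False
Relation: before

Answer: before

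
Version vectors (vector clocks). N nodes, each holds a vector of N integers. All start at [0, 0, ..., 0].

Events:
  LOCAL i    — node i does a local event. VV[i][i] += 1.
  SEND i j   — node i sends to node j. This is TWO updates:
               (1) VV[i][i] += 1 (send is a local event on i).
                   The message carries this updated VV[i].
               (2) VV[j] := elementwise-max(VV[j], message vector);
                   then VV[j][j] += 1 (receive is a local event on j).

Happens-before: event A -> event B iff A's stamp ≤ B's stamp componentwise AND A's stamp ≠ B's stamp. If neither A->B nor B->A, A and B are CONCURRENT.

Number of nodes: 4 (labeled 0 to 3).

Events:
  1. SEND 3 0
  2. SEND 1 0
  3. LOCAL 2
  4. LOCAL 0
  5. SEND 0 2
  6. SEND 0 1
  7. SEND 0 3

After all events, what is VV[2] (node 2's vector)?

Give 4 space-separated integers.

Initial: VV[0]=[0, 0, 0, 0]
Initial: VV[1]=[0, 0, 0, 0]
Initial: VV[2]=[0, 0, 0, 0]
Initial: VV[3]=[0, 0, 0, 0]
Event 1: SEND 3->0: VV[3][3]++ -> VV[3]=[0, 0, 0, 1], msg_vec=[0, 0, 0, 1]; VV[0]=max(VV[0],msg_vec) then VV[0][0]++ -> VV[0]=[1, 0, 0, 1]
Event 2: SEND 1->0: VV[1][1]++ -> VV[1]=[0, 1, 0, 0], msg_vec=[0, 1, 0, 0]; VV[0]=max(VV[0],msg_vec) then VV[0][0]++ -> VV[0]=[2, 1, 0, 1]
Event 3: LOCAL 2: VV[2][2]++ -> VV[2]=[0, 0, 1, 0]
Event 4: LOCAL 0: VV[0][0]++ -> VV[0]=[3, 1, 0, 1]
Event 5: SEND 0->2: VV[0][0]++ -> VV[0]=[4, 1, 0, 1], msg_vec=[4, 1, 0, 1]; VV[2]=max(VV[2],msg_vec) then VV[2][2]++ -> VV[2]=[4, 1, 2, 1]
Event 6: SEND 0->1: VV[0][0]++ -> VV[0]=[5, 1, 0, 1], msg_vec=[5, 1, 0, 1]; VV[1]=max(VV[1],msg_vec) then VV[1][1]++ -> VV[1]=[5, 2, 0, 1]
Event 7: SEND 0->3: VV[0][0]++ -> VV[0]=[6, 1, 0, 1], msg_vec=[6, 1, 0, 1]; VV[3]=max(VV[3],msg_vec) then VV[3][3]++ -> VV[3]=[6, 1, 0, 2]
Final vectors: VV[0]=[6, 1, 0, 1]; VV[1]=[5, 2, 0, 1]; VV[2]=[4, 1, 2, 1]; VV[3]=[6, 1, 0, 2]

Answer: 4 1 2 1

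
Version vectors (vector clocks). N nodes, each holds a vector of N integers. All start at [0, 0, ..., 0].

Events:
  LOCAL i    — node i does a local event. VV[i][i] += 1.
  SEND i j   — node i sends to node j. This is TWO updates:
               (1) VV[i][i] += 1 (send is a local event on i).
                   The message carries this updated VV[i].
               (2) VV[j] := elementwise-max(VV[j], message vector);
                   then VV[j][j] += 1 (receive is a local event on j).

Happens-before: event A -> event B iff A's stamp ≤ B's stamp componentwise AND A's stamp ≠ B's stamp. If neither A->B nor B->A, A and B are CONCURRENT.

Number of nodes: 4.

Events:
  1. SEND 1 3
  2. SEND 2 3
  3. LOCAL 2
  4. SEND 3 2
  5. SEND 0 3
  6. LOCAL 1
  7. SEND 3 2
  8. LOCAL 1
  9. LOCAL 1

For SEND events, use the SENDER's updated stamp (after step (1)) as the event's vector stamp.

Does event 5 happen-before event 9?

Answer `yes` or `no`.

Initial: VV[0]=[0, 0, 0, 0]
Initial: VV[1]=[0, 0, 0, 0]
Initial: VV[2]=[0, 0, 0, 0]
Initial: VV[3]=[0, 0, 0, 0]
Event 1: SEND 1->3: VV[1][1]++ -> VV[1]=[0, 1, 0, 0], msg_vec=[0, 1, 0, 0]; VV[3]=max(VV[3],msg_vec) then VV[3][3]++ -> VV[3]=[0, 1, 0, 1]
Event 2: SEND 2->3: VV[2][2]++ -> VV[2]=[0, 0, 1, 0], msg_vec=[0, 0, 1, 0]; VV[3]=max(VV[3],msg_vec) then VV[3][3]++ -> VV[3]=[0, 1, 1, 2]
Event 3: LOCAL 2: VV[2][2]++ -> VV[2]=[0, 0, 2, 0]
Event 4: SEND 3->2: VV[3][3]++ -> VV[3]=[0, 1, 1, 3], msg_vec=[0, 1, 1, 3]; VV[2]=max(VV[2],msg_vec) then VV[2][2]++ -> VV[2]=[0, 1, 3, 3]
Event 5: SEND 0->3: VV[0][0]++ -> VV[0]=[1, 0, 0, 0], msg_vec=[1, 0, 0, 0]; VV[3]=max(VV[3],msg_vec) then VV[3][3]++ -> VV[3]=[1, 1, 1, 4]
Event 6: LOCAL 1: VV[1][1]++ -> VV[1]=[0, 2, 0, 0]
Event 7: SEND 3->2: VV[3][3]++ -> VV[3]=[1, 1, 1, 5], msg_vec=[1, 1, 1, 5]; VV[2]=max(VV[2],msg_vec) then VV[2][2]++ -> VV[2]=[1, 1, 4, 5]
Event 8: LOCAL 1: VV[1][1]++ -> VV[1]=[0, 3, 0, 0]
Event 9: LOCAL 1: VV[1][1]++ -> VV[1]=[0, 4, 0, 0]
Event 5 stamp: [1, 0, 0, 0]
Event 9 stamp: [0, 4, 0, 0]
[1, 0, 0, 0] <= [0, 4, 0, 0]? False. Equal? False. Happens-before: False

Answer: no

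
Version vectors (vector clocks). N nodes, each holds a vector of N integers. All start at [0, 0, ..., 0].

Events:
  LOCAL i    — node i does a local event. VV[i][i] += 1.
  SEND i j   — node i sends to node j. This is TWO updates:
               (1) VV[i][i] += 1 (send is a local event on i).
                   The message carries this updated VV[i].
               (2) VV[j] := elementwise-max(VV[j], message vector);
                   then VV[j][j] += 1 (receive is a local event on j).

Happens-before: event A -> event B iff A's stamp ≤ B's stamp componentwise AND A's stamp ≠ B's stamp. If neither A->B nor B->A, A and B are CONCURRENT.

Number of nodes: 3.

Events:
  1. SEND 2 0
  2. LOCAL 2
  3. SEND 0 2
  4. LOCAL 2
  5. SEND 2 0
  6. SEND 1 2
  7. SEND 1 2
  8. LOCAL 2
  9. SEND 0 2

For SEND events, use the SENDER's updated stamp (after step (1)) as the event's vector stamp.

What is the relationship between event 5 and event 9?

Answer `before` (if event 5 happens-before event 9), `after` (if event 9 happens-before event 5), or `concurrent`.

Answer: before

Derivation:
Initial: VV[0]=[0, 0, 0]
Initial: VV[1]=[0, 0, 0]
Initial: VV[2]=[0, 0, 0]
Event 1: SEND 2->0: VV[2][2]++ -> VV[2]=[0, 0, 1], msg_vec=[0, 0, 1]; VV[0]=max(VV[0],msg_vec) then VV[0][0]++ -> VV[0]=[1, 0, 1]
Event 2: LOCAL 2: VV[2][2]++ -> VV[2]=[0, 0, 2]
Event 3: SEND 0->2: VV[0][0]++ -> VV[0]=[2, 0, 1], msg_vec=[2, 0, 1]; VV[2]=max(VV[2],msg_vec) then VV[2][2]++ -> VV[2]=[2, 0, 3]
Event 4: LOCAL 2: VV[2][2]++ -> VV[2]=[2, 0, 4]
Event 5: SEND 2->0: VV[2][2]++ -> VV[2]=[2, 0, 5], msg_vec=[2, 0, 5]; VV[0]=max(VV[0],msg_vec) then VV[0][0]++ -> VV[0]=[3, 0, 5]
Event 6: SEND 1->2: VV[1][1]++ -> VV[1]=[0, 1, 0], msg_vec=[0, 1, 0]; VV[2]=max(VV[2],msg_vec) then VV[2][2]++ -> VV[2]=[2, 1, 6]
Event 7: SEND 1->2: VV[1][1]++ -> VV[1]=[0, 2, 0], msg_vec=[0, 2, 0]; VV[2]=max(VV[2],msg_vec) then VV[2][2]++ -> VV[2]=[2, 2, 7]
Event 8: LOCAL 2: VV[2][2]++ -> VV[2]=[2, 2, 8]
Event 9: SEND 0->2: VV[0][0]++ -> VV[0]=[4, 0, 5], msg_vec=[4, 0, 5]; VV[2]=max(VV[2],msg_vec) then VV[2][2]++ -> VV[2]=[4, 2, 9]
Event 5 stamp: [2, 0, 5]
Event 9 stamp: [4, 0, 5]
[2, 0, 5] <= [4, 0, 5]? True
[4, 0, 5] <= [2, 0, 5]? False
Relation: before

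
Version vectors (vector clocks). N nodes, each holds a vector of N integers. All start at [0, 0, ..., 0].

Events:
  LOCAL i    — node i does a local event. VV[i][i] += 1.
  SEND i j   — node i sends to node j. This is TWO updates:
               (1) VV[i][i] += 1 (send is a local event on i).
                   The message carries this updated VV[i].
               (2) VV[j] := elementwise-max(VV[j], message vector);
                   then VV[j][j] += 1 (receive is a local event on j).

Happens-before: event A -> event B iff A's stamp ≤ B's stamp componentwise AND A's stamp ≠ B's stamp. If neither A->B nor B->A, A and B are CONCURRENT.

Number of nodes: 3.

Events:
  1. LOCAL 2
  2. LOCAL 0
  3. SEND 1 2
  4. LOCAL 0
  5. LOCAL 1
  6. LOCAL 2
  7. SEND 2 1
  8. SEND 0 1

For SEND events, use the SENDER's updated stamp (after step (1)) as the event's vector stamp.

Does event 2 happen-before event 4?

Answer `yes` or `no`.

Initial: VV[0]=[0, 0, 0]
Initial: VV[1]=[0, 0, 0]
Initial: VV[2]=[0, 0, 0]
Event 1: LOCAL 2: VV[2][2]++ -> VV[2]=[0, 0, 1]
Event 2: LOCAL 0: VV[0][0]++ -> VV[0]=[1, 0, 0]
Event 3: SEND 1->2: VV[1][1]++ -> VV[1]=[0, 1, 0], msg_vec=[0, 1, 0]; VV[2]=max(VV[2],msg_vec) then VV[2][2]++ -> VV[2]=[0, 1, 2]
Event 4: LOCAL 0: VV[0][0]++ -> VV[0]=[2, 0, 0]
Event 5: LOCAL 1: VV[1][1]++ -> VV[1]=[0, 2, 0]
Event 6: LOCAL 2: VV[2][2]++ -> VV[2]=[0, 1, 3]
Event 7: SEND 2->1: VV[2][2]++ -> VV[2]=[0, 1, 4], msg_vec=[0, 1, 4]; VV[1]=max(VV[1],msg_vec) then VV[1][1]++ -> VV[1]=[0, 3, 4]
Event 8: SEND 0->1: VV[0][0]++ -> VV[0]=[3, 0, 0], msg_vec=[3, 0, 0]; VV[1]=max(VV[1],msg_vec) then VV[1][1]++ -> VV[1]=[3, 4, 4]
Event 2 stamp: [1, 0, 0]
Event 4 stamp: [2, 0, 0]
[1, 0, 0] <= [2, 0, 0]? True. Equal? False. Happens-before: True

Answer: yes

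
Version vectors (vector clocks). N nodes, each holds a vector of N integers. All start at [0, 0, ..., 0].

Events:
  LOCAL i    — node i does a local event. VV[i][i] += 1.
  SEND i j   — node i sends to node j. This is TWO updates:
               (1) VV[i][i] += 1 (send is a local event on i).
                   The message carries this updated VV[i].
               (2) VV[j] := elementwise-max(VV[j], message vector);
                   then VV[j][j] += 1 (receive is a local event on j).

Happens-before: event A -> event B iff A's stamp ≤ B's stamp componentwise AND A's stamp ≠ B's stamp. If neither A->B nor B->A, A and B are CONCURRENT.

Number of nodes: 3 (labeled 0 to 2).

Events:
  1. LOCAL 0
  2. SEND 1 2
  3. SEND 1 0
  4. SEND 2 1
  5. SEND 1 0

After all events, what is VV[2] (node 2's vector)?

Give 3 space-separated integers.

Answer: 0 1 2

Derivation:
Initial: VV[0]=[0, 0, 0]
Initial: VV[1]=[0, 0, 0]
Initial: VV[2]=[0, 0, 0]
Event 1: LOCAL 0: VV[0][0]++ -> VV[0]=[1, 0, 0]
Event 2: SEND 1->2: VV[1][1]++ -> VV[1]=[0, 1, 0], msg_vec=[0, 1, 0]; VV[2]=max(VV[2],msg_vec) then VV[2][2]++ -> VV[2]=[0, 1, 1]
Event 3: SEND 1->0: VV[1][1]++ -> VV[1]=[0, 2, 0], msg_vec=[0, 2, 0]; VV[0]=max(VV[0],msg_vec) then VV[0][0]++ -> VV[0]=[2, 2, 0]
Event 4: SEND 2->1: VV[2][2]++ -> VV[2]=[0, 1, 2], msg_vec=[0, 1, 2]; VV[1]=max(VV[1],msg_vec) then VV[1][1]++ -> VV[1]=[0, 3, 2]
Event 5: SEND 1->0: VV[1][1]++ -> VV[1]=[0, 4, 2], msg_vec=[0, 4, 2]; VV[0]=max(VV[0],msg_vec) then VV[0][0]++ -> VV[0]=[3, 4, 2]
Final vectors: VV[0]=[3, 4, 2]; VV[1]=[0, 4, 2]; VV[2]=[0, 1, 2]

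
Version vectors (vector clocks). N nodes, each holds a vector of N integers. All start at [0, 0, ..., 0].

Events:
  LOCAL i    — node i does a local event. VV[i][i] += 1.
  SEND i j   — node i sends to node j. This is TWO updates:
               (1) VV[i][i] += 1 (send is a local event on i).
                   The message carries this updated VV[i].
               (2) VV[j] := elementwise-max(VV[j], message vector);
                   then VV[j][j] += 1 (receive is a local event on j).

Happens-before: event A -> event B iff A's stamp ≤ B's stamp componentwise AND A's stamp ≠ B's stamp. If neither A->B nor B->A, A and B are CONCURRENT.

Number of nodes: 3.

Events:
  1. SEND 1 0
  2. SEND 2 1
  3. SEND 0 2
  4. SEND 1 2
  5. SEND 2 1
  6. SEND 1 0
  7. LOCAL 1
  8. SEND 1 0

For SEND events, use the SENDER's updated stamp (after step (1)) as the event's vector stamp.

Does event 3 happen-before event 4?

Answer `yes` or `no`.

Answer: no

Derivation:
Initial: VV[0]=[0, 0, 0]
Initial: VV[1]=[0, 0, 0]
Initial: VV[2]=[0, 0, 0]
Event 1: SEND 1->0: VV[1][1]++ -> VV[1]=[0, 1, 0], msg_vec=[0, 1, 0]; VV[0]=max(VV[0],msg_vec) then VV[0][0]++ -> VV[0]=[1, 1, 0]
Event 2: SEND 2->1: VV[2][2]++ -> VV[2]=[0, 0, 1], msg_vec=[0, 0, 1]; VV[1]=max(VV[1],msg_vec) then VV[1][1]++ -> VV[1]=[0, 2, 1]
Event 3: SEND 0->2: VV[0][0]++ -> VV[0]=[2, 1, 0], msg_vec=[2, 1, 0]; VV[2]=max(VV[2],msg_vec) then VV[2][2]++ -> VV[2]=[2, 1, 2]
Event 4: SEND 1->2: VV[1][1]++ -> VV[1]=[0, 3, 1], msg_vec=[0, 3, 1]; VV[2]=max(VV[2],msg_vec) then VV[2][2]++ -> VV[2]=[2, 3, 3]
Event 5: SEND 2->1: VV[2][2]++ -> VV[2]=[2, 3, 4], msg_vec=[2, 3, 4]; VV[1]=max(VV[1],msg_vec) then VV[1][1]++ -> VV[1]=[2, 4, 4]
Event 6: SEND 1->0: VV[1][1]++ -> VV[1]=[2, 5, 4], msg_vec=[2, 5, 4]; VV[0]=max(VV[0],msg_vec) then VV[0][0]++ -> VV[0]=[3, 5, 4]
Event 7: LOCAL 1: VV[1][1]++ -> VV[1]=[2, 6, 4]
Event 8: SEND 1->0: VV[1][1]++ -> VV[1]=[2, 7, 4], msg_vec=[2, 7, 4]; VV[0]=max(VV[0],msg_vec) then VV[0][0]++ -> VV[0]=[4, 7, 4]
Event 3 stamp: [2, 1, 0]
Event 4 stamp: [0, 3, 1]
[2, 1, 0] <= [0, 3, 1]? False. Equal? False. Happens-before: False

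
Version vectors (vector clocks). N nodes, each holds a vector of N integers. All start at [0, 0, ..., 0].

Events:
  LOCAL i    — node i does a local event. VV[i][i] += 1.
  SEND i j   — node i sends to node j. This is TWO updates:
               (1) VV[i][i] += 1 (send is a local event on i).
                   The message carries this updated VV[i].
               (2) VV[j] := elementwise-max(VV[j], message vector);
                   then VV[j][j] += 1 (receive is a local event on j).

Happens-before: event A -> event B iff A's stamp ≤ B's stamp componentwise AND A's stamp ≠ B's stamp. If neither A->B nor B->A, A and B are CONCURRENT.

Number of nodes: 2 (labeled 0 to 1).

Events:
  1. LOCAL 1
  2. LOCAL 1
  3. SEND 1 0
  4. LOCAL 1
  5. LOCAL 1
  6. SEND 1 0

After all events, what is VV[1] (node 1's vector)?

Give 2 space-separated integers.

Answer: 0 6

Derivation:
Initial: VV[0]=[0, 0]
Initial: VV[1]=[0, 0]
Event 1: LOCAL 1: VV[1][1]++ -> VV[1]=[0, 1]
Event 2: LOCAL 1: VV[1][1]++ -> VV[1]=[0, 2]
Event 3: SEND 1->0: VV[1][1]++ -> VV[1]=[0, 3], msg_vec=[0, 3]; VV[0]=max(VV[0],msg_vec) then VV[0][0]++ -> VV[0]=[1, 3]
Event 4: LOCAL 1: VV[1][1]++ -> VV[1]=[0, 4]
Event 5: LOCAL 1: VV[1][1]++ -> VV[1]=[0, 5]
Event 6: SEND 1->0: VV[1][1]++ -> VV[1]=[0, 6], msg_vec=[0, 6]; VV[0]=max(VV[0],msg_vec) then VV[0][0]++ -> VV[0]=[2, 6]
Final vectors: VV[0]=[2, 6]; VV[1]=[0, 6]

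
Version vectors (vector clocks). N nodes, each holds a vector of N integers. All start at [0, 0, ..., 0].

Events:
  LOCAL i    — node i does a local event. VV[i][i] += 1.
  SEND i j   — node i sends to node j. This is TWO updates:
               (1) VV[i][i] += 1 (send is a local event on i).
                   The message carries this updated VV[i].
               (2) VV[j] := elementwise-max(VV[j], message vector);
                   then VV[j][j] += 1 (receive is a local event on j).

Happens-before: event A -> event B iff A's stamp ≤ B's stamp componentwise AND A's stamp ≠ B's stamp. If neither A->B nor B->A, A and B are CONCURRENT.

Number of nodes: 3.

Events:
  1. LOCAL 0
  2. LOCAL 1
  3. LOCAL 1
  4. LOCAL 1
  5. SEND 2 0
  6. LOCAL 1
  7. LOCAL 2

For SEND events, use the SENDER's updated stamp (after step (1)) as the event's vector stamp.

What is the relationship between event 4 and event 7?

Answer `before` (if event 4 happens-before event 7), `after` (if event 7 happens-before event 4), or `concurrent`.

Initial: VV[0]=[0, 0, 0]
Initial: VV[1]=[0, 0, 0]
Initial: VV[2]=[0, 0, 0]
Event 1: LOCAL 0: VV[0][0]++ -> VV[0]=[1, 0, 0]
Event 2: LOCAL 1: VV[1][1]++ -> VV[1]=[0, 1, 0]
Event 3: LOCAL 1: VV[1][1]++ -> VV[1]=[0, 2, 0]
Event 4: LOCAL 1: VV[1][1]++ -> VV[1]=[0, 3, 0]
Event 5: SEND 2->0: VV[2][2]++ -> VV[2]=[0, 0, 1], msg_vec=[0, 0, 1]; VV[0]=max(VV[0],msg_vec) then VV[0][0]++ -> VV[0]=[2, 0, 1]
Event 6: LOCAL 1: VV[1][1]++ -> VV[1]=[0, 4, 0]
Event 7: LOCAL 2: VV[2][2]++ -> VV[2]=[0, 0, 2]
Event 4 stamp: [0, 3, 0]
Event 7 stamp: [0, 0, 2]
[0, 3, 0] <= [0, 0, 2]? False
[0, 0, 2] <= [0, 3, 0]? False
Relation: concurrent

Answer: concurrent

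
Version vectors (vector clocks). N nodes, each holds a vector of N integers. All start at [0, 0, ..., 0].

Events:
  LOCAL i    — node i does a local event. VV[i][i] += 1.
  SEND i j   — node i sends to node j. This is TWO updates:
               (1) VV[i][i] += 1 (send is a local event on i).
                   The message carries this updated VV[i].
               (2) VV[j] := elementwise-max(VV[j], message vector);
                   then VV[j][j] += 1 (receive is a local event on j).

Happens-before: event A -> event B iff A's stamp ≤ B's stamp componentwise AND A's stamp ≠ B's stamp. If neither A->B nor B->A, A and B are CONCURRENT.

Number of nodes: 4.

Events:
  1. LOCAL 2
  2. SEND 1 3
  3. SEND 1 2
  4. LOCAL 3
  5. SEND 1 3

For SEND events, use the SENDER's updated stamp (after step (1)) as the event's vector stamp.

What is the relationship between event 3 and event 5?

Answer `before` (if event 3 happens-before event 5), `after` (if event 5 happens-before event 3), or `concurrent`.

Answer: before

Derivation:
Initial: VV[0]=[0, 0, 0, 0]
Initial: VV[1]=[0, 0, 0, 0]
Initial: VV[2]=[0, 0, 0, 0]
Initial: VV[3]=[0, 0, 0, 0]
Event 1: LOCAL 2: VV[2][2]++ -> VV[2]=[0, 0, 1, 0]
Event 2: SEND 1->3: VV[1][1]++ -> VV[1]=[0, 1, 0, 0], msg_vec=[0, 1, 0, 0]; VV[3]=max(VV[3],msg_vec) then VV[3][3]++ -> VV[3]=[0, 1, 0, 1]
Event 3: SEND 1->2: VV[1][1]++ -> VV[1]=[0, 2, 0, 0], msg_vec=[0, 2, 0, 0]; VV[2]=max(VV[2],msg_vec) then VV[2][2]++ -> VV[2]=[0, 2, 2, 0]
Event 4: LOCAL 3: VV[3][3]++ -> VV[3]=[0, 1, 0, 2]
Event 5: SEND 1->3: VV[1][1]++ -> VV[1]=[0, 3, 0, 0], msg_vec=[0, 3, 0, 0]; VV[3]=max(VV[3],msg_vec) then VV[3][3]++ -> VV[3]=[0, 3, 0, 3]
Event 3 stamp: [0, 2, 0, 0]
Event 5 stamp: [0, 3, 0, 0]
[0, 2, 0, 0] <= [0, 3, 0, 0]? True
[0, 3, 0, 0] <= [0, 2, 0, 0]? False
Relation: before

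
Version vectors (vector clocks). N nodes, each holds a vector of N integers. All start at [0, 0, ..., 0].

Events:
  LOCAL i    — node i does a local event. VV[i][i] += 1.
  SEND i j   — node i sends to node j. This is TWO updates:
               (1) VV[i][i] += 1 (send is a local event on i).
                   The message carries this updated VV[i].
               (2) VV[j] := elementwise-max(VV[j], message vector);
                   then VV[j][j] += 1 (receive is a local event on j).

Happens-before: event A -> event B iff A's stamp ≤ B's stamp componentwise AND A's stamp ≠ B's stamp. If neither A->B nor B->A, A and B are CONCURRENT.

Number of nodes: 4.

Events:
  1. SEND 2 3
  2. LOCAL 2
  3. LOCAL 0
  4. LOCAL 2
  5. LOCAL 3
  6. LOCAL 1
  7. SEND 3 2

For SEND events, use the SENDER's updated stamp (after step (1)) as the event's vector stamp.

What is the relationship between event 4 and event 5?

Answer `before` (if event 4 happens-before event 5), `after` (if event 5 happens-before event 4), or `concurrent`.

Answer: concurrent

Derivation:
Initial: VV[0]=[0, 0, 0, 0]
Initial: VV[1]=[0, 0, 0, 0]
Initial: VV[2]=[0, 0, 0, 0]
Initial: VV[3]=[0, 0, 0, 0]
Event 1: SEND 2->3: VV[2][2]++ -> VV[2]=[0, 0, 1, 0], msg_vec=[0, 0, 1, 0]; VV[3]=max(VV[3],msg_vec) then VV[3][3]++ -> VV[3]=[0, 0, 1, 1]
Event 2: LOCAL 2: VV[2][2]++ -> VV[2]=[0, 0, 2, 0]
Event 3: LOCAL 0: VV[0][0]++ -> VV[0]=[1, 0, 0, 0]
Event 4: LOCAL 2: VV[2][2]++ -> VV[2]=[0, 0, 3, 0]
Event 5: LOCAL 3: VV[3][3]++ -> VV[3]=[0, 0, 1, 2]
Event 6: LOCAL 1: VV[1][1]++ -> VV[1]=[0, 1, 0, 0]
Event 7: SEND 3->2: VV[3][3]++ -> VV[3]=[0, 0, 1, 3], msg_vec=[0, 0, 1, 3]; VV[2]=max(VV[2],msg_vec) then VV[2][2]++ -> VV[2]=[0, 0, 4, 3]
Event 4 stamp: [0, 0, 3, 0]
Event 5 stamp: [0, 0, 1, 2]
[0, 0, 3, 0] <= [0, 0, 1, 2]? False
[0, 0, 1, 2] <= [0, 0, 3, 0]? False
Relation: concurrent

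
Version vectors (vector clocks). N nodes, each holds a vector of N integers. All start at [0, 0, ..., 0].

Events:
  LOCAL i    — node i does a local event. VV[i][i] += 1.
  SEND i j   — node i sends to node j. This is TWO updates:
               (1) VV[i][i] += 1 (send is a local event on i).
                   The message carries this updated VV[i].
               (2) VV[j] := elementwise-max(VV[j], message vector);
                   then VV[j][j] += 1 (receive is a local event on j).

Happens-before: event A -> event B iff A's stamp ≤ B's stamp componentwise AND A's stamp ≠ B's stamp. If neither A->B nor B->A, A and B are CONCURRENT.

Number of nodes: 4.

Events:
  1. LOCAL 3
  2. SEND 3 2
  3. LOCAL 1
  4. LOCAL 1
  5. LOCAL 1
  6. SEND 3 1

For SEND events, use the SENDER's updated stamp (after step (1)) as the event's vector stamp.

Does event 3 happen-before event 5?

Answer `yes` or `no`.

Initial: VV[0]=[0, 0, 0, 0]
Initial: VV[1]=[0, 0, 0, 0]
Initial: VV[2]=[0, 0, 0, 0]
Initial: VV[3]=[0, 0, 0, 0]
Event 1: LOCAL 3: VV[3][3]++ -> VV[3]=[0, 0, 0, 1]
Event 2: SEND 3->2: VV[3][3]++ -> VV[3]=[0, 0, 0, 2], msg_vec=[0, 0, 0, 2]; VV[2]=max(VV[2],msg_vec) then VV[2][2]++ -> VV[2]=[0, 0, 1, 2]
Event 3: LOCAL 1: VV[1][1]++ -> VV[1]=[0, 1, 0, 0]
Event 4: LOCAL 1: VV[1][1]++ -> VV[1]=[0, 2, 0, 0]
Event 5: LOCAL 1: VV[1][1]++ -> VV[1]=[0, 3, 0, 0]
Event 6: SEND 3->1: VV[3][3]++ -> VV[3]=[0, 0, 0, 3], msg_vec=[0, 0, 0, 3]; VV[1]=max(VV[1],msg_vec) then VV[1][1]++ -> VV[1]=[0, 4, 0, 3]
Event 3 stamp: [0, 1, 0, 0]
Event 5 stamp: [0, 3, 0, 0]
[0, 1, 0, 0] <= [0, 3, 0, 0]? True. Equal? False. Happens-before: True

Answer: yes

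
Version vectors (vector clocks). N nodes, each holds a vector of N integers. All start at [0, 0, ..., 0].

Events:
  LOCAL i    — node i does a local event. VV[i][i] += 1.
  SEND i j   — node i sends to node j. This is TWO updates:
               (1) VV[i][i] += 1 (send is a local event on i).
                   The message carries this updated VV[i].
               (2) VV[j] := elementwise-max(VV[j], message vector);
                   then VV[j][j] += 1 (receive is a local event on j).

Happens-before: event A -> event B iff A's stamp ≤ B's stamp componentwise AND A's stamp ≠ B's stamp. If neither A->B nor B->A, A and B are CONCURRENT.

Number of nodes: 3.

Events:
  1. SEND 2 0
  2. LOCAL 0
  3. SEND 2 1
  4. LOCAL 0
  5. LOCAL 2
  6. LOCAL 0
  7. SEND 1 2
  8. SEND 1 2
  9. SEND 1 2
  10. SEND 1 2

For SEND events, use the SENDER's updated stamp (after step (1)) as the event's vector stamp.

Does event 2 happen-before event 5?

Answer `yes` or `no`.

Answer: no

Derivation:
Initial: VV[0]=[0, 0, 0]
Initial: VV[1]=[0, 0, 0]
Initial: VV[2]=[0, 0, 0]
Event 1: SEND 2->0: VV[2][2]++ -> VV[2]=[0, 0, 1], msg_vec=[0, 0, 1]; VV[0]=max(VV[0],msg_vec) then VV[0][0]++ -> VV[0]=[1, 0, 1]
Event 2: LOCAL 0: VV[0][0]++ -> VV[0]=[2, 0, 1]
Event 3: SEND 2->1: VV[2][2]++ -> VV[2]=[0, 0, 2], msg_vec=[0, 0, 2]; VV[1]=max(VV[1],msg_vec) then VV[1][1]++ -> VV[1]=[0, 1, 2]
Event 4: LOCAL 0: VV[0][0]++ -> VV[0]=[3, 0, 1]
Event 5: LOCAL 2: VV[2][2]++ -> VV[2]=[0, 0, 3]
Event 6: LOCAL 0: VV[0][0]++ -> VV[0]=[4, 0, 1]
Event 7: SEND 1->2: VV[1][1]++ -> VV[1]=[0, 2, 2], msg_vec=[0, 2, 2]; VV[2]=max(VV[2],msg_vec) then VV[2][2]++ -> VV[2]=[0, 2, 4]
Event 8: SEND 1->2: VV[1][1]++ -> VV[1]=[0, 3, 2], msg_vec=[0, 3, 2]; VV[2]=max(VV[2],msg_vec) then VV[2][2]++ -> VV[2]=[0, 3, 5]
Event 9: SEND 1->2: VV[1][1]++ -> VV[1]=[0, 4, 2], msg_vec=[0, 4, 2]; VV[2]=max(VV[2],msg_vec) then VV[2][2]++ -> VV[2]=[0, 4, 6]
Event 10: SEND 1->2: VV[1][1]++ -> VV[1]=[0, 5, 2], msg_vec=[0, 5, 2]; VV[2]=max(VV[2],msg_vec) then VV[2][2]++ -> VV[2]=[0, 5, 7]
Event 2 stamp: [2, 0, 1]
Event 5 stamp: [0, 0, 3]
[2, 0, 1] <= [0, 0, 3]? False. Equal? False. Happens-before: False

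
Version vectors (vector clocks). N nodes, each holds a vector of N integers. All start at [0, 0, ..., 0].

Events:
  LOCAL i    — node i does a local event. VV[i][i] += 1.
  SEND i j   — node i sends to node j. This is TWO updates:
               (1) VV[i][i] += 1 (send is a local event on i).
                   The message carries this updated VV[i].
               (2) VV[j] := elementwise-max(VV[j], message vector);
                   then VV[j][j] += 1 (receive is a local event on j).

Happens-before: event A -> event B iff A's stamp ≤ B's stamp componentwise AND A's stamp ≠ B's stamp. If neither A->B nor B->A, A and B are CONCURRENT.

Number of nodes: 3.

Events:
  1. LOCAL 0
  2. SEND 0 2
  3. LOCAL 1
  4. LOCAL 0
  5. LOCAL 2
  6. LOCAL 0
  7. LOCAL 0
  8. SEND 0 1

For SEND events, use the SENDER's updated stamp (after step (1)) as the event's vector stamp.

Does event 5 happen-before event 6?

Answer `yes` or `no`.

Answer: no

Derivation:
Initial: VV[0]=[0, 0, 0]
Initial: VV[1]=[0, 0, 0]
Initial: VV[2]=[0, 0, 0]
Event 1: LOCAL 0: VV[0][0]++ -> VV[0]=[1, 0, 0]
Event 2: SEND 0->2: VV[0][0]++ -> VV[0]=[2, 0, 0], msg_vec=[2, 0, 0]; VV[2]=max(VV[2],msg_vec) then VV[2][2]++ -> VV[2]=[2, 0, 1]
Event 3: LOCAL 1: VV[1][1]++ -> VV[1]=[0, 1, 0]
Event 4: LOCAL 0: VV[0][0]++ -> VV[0]=[3, 0, 0]
Event 5: LOCAL 2: VV[2][2]++ -> VV[2]=[2, 0, 2]
Event 6: LOCAL 0: VV[0][0]++ -> VV[0]=[4, 0, 0]
Event 7: LOCAL 0: VV[0][0]++ -> VV[0]=[5, 0, 0]
Event 8: SEND 0->1: VV[0][0]++ -> VV[0]=[6, 0, 0], msg_vec=[6, 0, 0]; VV[1]=max(VV[1],msg_vec) then VV[1][1]++ -> VV[1]=[6, 2, 0]
Event 5 stamp: [2, 0, 2]
Event 6 stamp: [4, 0, 0]
[2, 0, 2] <= [4, 0, 0]? False. Equal? False. Happens-before: False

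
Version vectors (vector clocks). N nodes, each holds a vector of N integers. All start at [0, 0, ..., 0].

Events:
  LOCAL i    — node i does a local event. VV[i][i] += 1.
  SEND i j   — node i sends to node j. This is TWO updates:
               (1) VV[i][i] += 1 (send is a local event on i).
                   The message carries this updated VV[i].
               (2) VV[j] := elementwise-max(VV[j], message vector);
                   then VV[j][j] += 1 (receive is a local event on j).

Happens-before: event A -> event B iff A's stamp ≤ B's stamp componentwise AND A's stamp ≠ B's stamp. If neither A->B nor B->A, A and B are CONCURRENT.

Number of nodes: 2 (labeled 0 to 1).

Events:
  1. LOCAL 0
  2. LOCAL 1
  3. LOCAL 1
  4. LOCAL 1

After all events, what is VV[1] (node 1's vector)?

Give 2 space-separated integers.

Answer: 0 3

Derivation:
Initial: VV[0]=[0, 0]
Initial: VV[1]=[0, 0]
Event 1: LOCAL 0: VV[0][0]++ -> VV[0]=[1, 0]
Event 2: LOCAL 1: VV[1][1]++ -> VV[1]=[0, 1]
Event 3: LOCAL 1: VV[1][1]++ -> VV[1]=[0, 2]
Event 4: LOCAL 1: VV[1][1]++ -> VV[1]=[0, 3]
Final vectors: VV[0]=[1, 0]; VV[1]=[0, 3]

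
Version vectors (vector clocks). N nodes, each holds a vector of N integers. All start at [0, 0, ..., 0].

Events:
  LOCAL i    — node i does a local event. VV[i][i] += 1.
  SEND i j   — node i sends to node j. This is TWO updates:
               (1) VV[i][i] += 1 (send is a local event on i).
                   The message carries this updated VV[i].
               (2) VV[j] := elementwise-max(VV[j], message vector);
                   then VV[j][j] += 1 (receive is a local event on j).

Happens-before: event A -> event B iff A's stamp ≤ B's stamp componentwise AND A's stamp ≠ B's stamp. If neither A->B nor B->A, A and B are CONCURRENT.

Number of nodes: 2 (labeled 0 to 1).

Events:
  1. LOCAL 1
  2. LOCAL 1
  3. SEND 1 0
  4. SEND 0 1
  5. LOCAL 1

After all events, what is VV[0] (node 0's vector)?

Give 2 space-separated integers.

Answer: 2 3

Derivation:
Initial: VV[0]=[0, 0]
Initial: VV[1]=[0, 0]
Event 1: LOCAL 1: VV[1][1]++ -> VV[1]=[0, 1]
Event 2: LOCAL 1: VV[1][1]++ -> VV[1]=[0, 2]
Event 3: SEND 1->0: VV[1][1]++ -> VV[1]=[0, 3], msg_vec=[0, 3]; VV[0]=max(VV[0],msg_vec) then VV[0][0]++ -> VV[0]=[1, 3]
Event 4: SEND 0->1: VV[0][0]++ -> VV[0]=[2, 3], msg_vec=[2, 3]; VV[1]=max(VV[1],msg_vec) then VV[1][1]++ -> VV[1]=[2, 4]
Event 5: LOCAL 1: VV[1][1]++ -> VV[1]=[2, 5]
Final vectors: VV[0]=[2, 3]; VV[1]=[2, 5]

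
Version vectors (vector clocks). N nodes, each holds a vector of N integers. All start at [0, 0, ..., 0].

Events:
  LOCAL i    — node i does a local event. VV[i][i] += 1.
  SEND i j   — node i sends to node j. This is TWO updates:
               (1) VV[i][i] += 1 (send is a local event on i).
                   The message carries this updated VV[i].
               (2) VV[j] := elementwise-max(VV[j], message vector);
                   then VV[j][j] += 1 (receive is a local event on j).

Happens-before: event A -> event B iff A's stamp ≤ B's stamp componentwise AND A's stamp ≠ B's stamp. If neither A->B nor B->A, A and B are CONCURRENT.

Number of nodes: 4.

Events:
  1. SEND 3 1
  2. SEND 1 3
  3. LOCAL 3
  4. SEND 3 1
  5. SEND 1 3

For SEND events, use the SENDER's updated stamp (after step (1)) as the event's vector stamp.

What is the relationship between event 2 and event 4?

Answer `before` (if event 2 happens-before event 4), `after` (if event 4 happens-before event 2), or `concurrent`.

Initial: VV[0]=[0, 0, 0, 0]
Initial: VV[1]=[0, 0, 0, 0]
Initial: VV[2]=[0, 0, 0, 0]
Initial: VV[3]=[0, 0, 0, 0]
Event 1: SEND 3->1: VV[3][3]++ -> VV[3]=[0, 0, 0, 1], msg_vec=[0, 0, 0, 1]; VV[1]=max(VV[1],msg_vec) then VV[1][1]++ -> VV[1]=[0, 1, 0, 1]
Event 2: SEND 1->3: VV[1][1]++ -> VV[1]=[0, 2, 0, 1], msg_vec=[0, 2, 0, 1]; VV[3]=max(VV[3],msg_vec) then VV[3][3]++ -> VV[3]=[0, 2, 0, 2]
Event 3: LOCAL 3: VV[3][3]++ -> VV[3]=[0, 2, 0, 3]
Event 4: SEND 3->1: VV[3][3]++ -> VV[3]=[0, 2, 0, 4], msg_vec=[0, 2, 0, 4]; VV[1]=max(VV[1],msg_vec) then VV[1][1]++ -> VV[1]=[0, 3, 0, 4]
Event 5: SEND 1->3: VV[1][1]++ -> VV[1]=[0, 4, 0, 4], msg_vec=[0, 4, 0, 4]; VV[3]=max(VV[3],msg_vec) then VV[3][3]++ -> VV[3]=[0, 4, 0, 5]
Event 2 stamp: [0, 2, 0, 1]
Event 4 stamp: [0, 2, 0, 4]
[0, 2, 0, 1] <= [0, 2, 0, 4]? True
[0, 2, 0, 4] <= [0, 2, 0, 1]? False
Relation: before

Answer: before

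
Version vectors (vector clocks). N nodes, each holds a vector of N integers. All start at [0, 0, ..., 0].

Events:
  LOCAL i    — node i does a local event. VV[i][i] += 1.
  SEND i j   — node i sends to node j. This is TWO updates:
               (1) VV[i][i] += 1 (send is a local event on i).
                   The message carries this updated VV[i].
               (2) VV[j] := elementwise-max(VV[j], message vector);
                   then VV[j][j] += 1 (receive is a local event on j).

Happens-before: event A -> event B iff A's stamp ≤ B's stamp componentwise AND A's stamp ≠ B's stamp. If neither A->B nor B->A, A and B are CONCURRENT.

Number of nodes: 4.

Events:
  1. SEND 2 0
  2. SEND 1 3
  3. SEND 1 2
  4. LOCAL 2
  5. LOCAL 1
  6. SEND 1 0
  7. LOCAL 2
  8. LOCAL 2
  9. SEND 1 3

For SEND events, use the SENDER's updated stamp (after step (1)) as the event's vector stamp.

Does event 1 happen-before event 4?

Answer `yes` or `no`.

Answer: yes

Derivation:
Initial: VV[0]=[0, 0, 0, 0]
Initial: VV[1]=[0, 0, 0, 0]
Initial: VV[2]=[0, 0, 0, 0]
Initial: VV[3]=[0, 0, 0, 0]
Event 1: SEND 2->0: VV[2][2]++ -> VV[2]=[0, 0, 1, 0], msg_vec=[0, 0, 1, 0]; VV[0]=max(VV[0],msg_vec) then VV[0][0]++ -> VV[0]=[1, 0, 1, 0]
Event 2: SEND 1->3: VV[1][1]++ -> VV[1]=[0, 1, 0, 0], msg_vec=[0, 1, 0, 0]; VV[3]=max(VV[3],msg_vec) then VV[3][3]++ -> VV[3]=[0, 1, 0, 1]
Event 3: SEND 1->2: VV[1][1]++ -> VV[1]=[0, 2, 0, 0], msg_vec=[0, 2, 0, 0]; VV[2]=max(VV[2],msg_vec) then VV[2][2]++ -> VV[2]=[0, 2, 2, 0]
Event 4: LOCAL 2: VV[2][2]++ -> VV[2]=[0, 2, 3, 0]
Event 5: LOCAL 1: VV[1][1]++ -> VV[1]=[0, 3, 0, 0]
Event 6: SEND 1->0: VV[1][1]++ -> VV[1]=[0, 4, 0, 0], msg_vec=[0, 4, 0, 0]; VV[0]=max(VV[0],msg_vec) then VV[0][0]++ -> VV[0]=[2, 4, 1, 0]
Event 7: LOCAL 2: VV[2][2]++ -> VV[2]=[0, 2, 4, 0]
Event 8: LOCAL 2: VV[2][2]++ -> VV[2]=[0, 2, 5, 0]
Event 9: SEND 1->3: VV[1][1]++ -> VV[1]=[0, 5, 0, 0], msg_vec=[0, 5, 0, 0]; VV[3]=max(VV[3],msg_vec) then VV[3][3]++ -> VV[3]=[0, 5, 0, 2]
Event 1 stamp: [0, 0, 1, 0]
Event 4 stamp: [0, 2, 3, 0]
[0, 0, 1, 0] <= [0, 2, 3, 0]? True. Equal? False. Happens-before: True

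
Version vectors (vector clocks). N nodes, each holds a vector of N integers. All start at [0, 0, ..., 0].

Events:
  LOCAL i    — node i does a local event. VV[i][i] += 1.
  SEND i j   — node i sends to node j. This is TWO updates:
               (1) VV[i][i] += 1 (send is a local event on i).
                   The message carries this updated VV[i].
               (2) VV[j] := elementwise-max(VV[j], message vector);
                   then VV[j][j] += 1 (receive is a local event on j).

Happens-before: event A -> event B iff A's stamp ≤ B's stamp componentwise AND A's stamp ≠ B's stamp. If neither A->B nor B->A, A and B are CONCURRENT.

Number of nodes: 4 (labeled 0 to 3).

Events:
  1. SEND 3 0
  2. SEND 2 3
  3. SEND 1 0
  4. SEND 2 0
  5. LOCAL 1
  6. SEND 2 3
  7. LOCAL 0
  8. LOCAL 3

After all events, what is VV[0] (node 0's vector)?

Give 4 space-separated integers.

Answer: 4 1 2 1

Derivation:
Initial: VV[0]=[0, 0, 0, 0]
Initial: VV[1]=[0, 0, 0, 0]
Initial: VV[2]=[0, 0, 0, 0]
Initial: VV[3]=[0, 0, 0, 0]
Event 1: SEND 3->0: VV[3][3]++ -> VV[3]=[0, 0, 0, 1], msg_vec=[0, 0, 0, 1]; VV[0]=max(VV[0],msg_vec) then VV[0][0]++ -> VV[0]=[1, 0, 0, 1]
Event 2: SEND 2->3: VV[2][2]++ -> VV[2]=[0, 0, 1, 0], msg_vec=[0, 0, 1, 0]; VV[3]=max(VV[3],msg_vec) then VV[3][3]++ -> VV[3]=[0, 0, 1, 2]
Event 3: SEND 1->0: VV[1][1]++ -> VV[1]=[0, 1, 0, 0], msg_vec=[0, 1, 0, 0]; VV[0]=max(VV[0],msg_vec) then VV[0][0]++ -> VV[0]=[2, 1, 0, 1]
Event 4: SEND 2->0: VV[2][2]++ -> VV[2]=[0, 0, 2, 0], msg_vec=[0, 0, 2, 0]; VV[0]=max(VV[0],msg_vec) then VV[0][0]++ -> VV[0]=[3, 1, 2, 1]
Event 5: LOCAL 1: VV[1][1]++ -> VV[1]=[0, 2, 0, 0]
Event 6: SEND 2->3: VV[2][2]++ -> VV[2]=[0, 0, 3, 0], msg_vec=[0, 0, 3, 0]; VV[3]=max(VV[3],msg_vec) then VV[3][3]++ -> VV[3]=[0, 0, 3, 3]
Event 7: LOCAL 0: VV[0][0]++ -> VV[0]=[4, 1, 2, 1]
Event 8: LOCAL 3: VV[3][3]++ -> VV[3]=[0, 0, 3, 4]
Final vectors: VV[0]=[4, 1, 2, 1]; VV[1]=[0, 2, 0, 0]; VV[2]=[0, 0, 3, 0]; VV[3]=[0, 0, 3, 4]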